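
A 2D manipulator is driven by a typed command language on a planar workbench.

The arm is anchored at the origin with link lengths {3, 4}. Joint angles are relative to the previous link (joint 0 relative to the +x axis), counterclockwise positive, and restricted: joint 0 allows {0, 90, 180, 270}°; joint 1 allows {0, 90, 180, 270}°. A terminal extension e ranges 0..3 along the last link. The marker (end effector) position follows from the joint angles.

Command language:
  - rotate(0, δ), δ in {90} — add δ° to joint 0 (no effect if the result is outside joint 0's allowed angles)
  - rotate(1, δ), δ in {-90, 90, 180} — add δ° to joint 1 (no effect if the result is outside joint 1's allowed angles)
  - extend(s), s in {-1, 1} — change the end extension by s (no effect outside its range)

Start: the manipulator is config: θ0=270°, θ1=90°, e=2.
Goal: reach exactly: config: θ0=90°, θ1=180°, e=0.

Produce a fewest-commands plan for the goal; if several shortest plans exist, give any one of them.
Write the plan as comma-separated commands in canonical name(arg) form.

rotate(0, 90), rotate(0, 90), rotate(1, 90), extend(-1), extend(-1)

begin: config: θ0=270°, θ1=90°, e=2
[1] after rotate(0, 90): config: θ0=0°, θ1=90°, e=2
[2] after rotate(0, 90): config: θ0=90°, θ1=90°, e=2
[3] after rotate(1, 90): config: θ0=90°, θ1=180°, e=2
[4] after extend(-1): config: θ0=90°, θ1=180°, e=1
[5] after extend(-1): config: θ0=90°, θ1=180°, e=0
minimal: 5 command(s), checked below 5.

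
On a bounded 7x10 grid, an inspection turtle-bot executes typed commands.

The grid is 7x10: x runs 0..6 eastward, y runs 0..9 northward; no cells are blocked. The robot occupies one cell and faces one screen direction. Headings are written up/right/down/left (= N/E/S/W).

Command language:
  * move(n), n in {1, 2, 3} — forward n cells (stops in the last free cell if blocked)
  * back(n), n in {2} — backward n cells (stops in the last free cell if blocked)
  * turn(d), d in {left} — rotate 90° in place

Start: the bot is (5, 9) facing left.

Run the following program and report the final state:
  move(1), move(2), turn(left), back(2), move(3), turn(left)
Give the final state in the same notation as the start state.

begin: (5, 9) facing left
1. move(1) → (4, 9) facing left
2. move(2) → (2, 9) facing left
3. turn(left) → (2, 9) facing down
4. back(2) → (2, 9) facing down
5. move(3) → (2, 6) facing down
6. turn(left) → (2, 6) facing right

(2, 6) facing right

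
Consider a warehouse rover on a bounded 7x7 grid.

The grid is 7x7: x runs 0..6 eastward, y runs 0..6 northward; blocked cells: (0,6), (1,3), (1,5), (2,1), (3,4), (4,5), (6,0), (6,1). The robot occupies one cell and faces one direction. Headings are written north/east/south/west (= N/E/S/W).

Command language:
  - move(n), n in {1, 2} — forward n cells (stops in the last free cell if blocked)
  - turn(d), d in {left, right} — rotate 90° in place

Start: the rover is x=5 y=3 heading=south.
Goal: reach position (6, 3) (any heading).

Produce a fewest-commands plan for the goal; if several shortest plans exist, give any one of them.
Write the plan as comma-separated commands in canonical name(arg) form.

begin: x=5 y=3 heading=south
step 1 (turn(left)): x=5 y=3 heading=east
step 2 (move(1)): x=6 y=3 heading=east
shorter routes all fall short; 2 is best.

turn(left), move(1)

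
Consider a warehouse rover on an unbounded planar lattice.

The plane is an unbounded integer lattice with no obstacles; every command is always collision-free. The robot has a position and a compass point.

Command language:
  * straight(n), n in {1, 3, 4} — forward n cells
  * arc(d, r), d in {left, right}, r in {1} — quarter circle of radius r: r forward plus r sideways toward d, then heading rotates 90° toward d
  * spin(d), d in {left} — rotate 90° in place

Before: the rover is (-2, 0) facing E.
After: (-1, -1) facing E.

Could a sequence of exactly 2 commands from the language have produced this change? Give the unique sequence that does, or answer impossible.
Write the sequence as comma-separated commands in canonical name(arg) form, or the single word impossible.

key: order matters: swapping arc(right, 1) and spin(left) lands elsewhere
initial: (-2, 0) facing E
1. arc(right, 1) → (-1, -1) facing S
2. spin(left) → (-1, -1) facing E
no rival 2-sequence matches.

arc(right, 1), spin(left)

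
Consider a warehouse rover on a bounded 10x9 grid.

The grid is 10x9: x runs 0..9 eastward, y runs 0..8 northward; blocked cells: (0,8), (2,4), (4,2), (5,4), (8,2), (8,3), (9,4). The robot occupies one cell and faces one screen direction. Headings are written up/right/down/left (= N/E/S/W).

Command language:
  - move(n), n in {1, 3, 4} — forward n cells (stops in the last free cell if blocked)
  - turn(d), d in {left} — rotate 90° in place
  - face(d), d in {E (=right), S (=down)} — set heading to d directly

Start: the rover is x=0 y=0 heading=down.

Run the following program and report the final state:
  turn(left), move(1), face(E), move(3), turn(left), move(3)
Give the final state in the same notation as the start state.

x=4 y=1 heading=up

from: x=0 y=0 heading=down
step 1 (turn(left)): x=0 y=0 heading=right
step 2 (move(1)): x=1 y=0 heading=right
step 3 (face(E)): x=1 y=0 heading=right
step 4 (move(3)): x=4 y=0 heading=right
step 5 (turn(left)): x=4 y=0 heading=up
step 6 (move(3)): x=4 y=1 heading=up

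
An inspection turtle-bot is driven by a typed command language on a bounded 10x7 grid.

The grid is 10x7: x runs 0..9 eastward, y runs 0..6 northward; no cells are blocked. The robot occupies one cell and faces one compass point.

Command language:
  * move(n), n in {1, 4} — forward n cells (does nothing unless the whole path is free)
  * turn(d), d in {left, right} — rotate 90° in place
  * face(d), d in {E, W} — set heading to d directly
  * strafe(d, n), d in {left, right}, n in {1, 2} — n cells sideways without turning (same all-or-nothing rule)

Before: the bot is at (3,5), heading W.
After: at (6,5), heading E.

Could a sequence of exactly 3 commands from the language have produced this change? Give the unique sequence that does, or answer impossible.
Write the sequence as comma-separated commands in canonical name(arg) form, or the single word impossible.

move(1), face(E), move(4)

key: order matters: swapping move(1) and move(4) lands elsewhere
from: at (3,5), heading W
t=1 move(1) ⇒ at (2,5), heading W
t=2 face(E) ⇒ at (2,5), heading E
t=3 move(4) ⇒ at (6,5), heading E
no other 3-command option fits: unique.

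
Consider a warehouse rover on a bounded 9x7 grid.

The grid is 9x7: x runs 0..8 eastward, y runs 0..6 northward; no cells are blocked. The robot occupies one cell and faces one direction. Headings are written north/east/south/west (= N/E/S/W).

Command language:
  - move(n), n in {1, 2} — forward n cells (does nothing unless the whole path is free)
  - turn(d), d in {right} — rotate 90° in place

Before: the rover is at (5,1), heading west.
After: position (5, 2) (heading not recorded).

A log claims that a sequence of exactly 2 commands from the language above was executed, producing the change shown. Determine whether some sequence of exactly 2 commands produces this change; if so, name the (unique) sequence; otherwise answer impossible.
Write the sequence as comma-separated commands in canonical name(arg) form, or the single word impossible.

key: order matters: swapping turn(right) and move(1) lands elsewhere
initial: at (5,1), heading west
[1] after turn(right): at (5,1), heading north
[2] after move(1): at (5,2), heading north
uniquely the one of 9 2-step routes that fits.

turn(right), move(1)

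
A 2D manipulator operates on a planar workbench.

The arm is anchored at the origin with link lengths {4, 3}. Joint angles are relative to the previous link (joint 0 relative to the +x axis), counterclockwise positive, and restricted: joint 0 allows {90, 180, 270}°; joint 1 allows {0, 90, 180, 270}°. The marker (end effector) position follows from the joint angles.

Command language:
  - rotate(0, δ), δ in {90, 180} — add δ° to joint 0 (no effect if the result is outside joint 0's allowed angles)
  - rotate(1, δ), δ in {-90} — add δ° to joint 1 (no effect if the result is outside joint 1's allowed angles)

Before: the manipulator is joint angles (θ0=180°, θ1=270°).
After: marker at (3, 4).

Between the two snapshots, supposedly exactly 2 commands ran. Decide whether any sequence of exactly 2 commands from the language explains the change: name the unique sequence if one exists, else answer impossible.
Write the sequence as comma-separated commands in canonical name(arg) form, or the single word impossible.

key: running rotate(0, 180) before rotate(0, 90) would end elsewhere — order is forced
t0: joint angles (θ0=180°, θ1=270°)
step 1 (rotate(0, 90)): joint angles (θ0=270°, θ1=270°)
step 2 (rotate(0, 180)): joint angles (θ0=90°, θ1=270°)
uniquely the one of 9 2-step routes that fits.

rotate(0, 90), rotate(0, 180)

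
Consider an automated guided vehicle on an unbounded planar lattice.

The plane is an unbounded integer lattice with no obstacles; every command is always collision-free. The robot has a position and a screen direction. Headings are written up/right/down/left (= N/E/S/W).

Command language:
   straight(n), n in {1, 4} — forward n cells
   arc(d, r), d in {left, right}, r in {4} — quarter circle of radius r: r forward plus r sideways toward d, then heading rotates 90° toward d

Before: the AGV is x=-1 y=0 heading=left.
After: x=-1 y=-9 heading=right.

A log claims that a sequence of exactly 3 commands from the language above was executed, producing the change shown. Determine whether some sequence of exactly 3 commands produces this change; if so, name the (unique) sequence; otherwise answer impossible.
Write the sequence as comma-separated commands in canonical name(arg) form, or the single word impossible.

arc(left, 4), straight(1), arc(left, 4)

key: cell and facing (now E) both changed — the 3 commands mix motion and turning
start: x=-1 y=0 heading=left
[1] after arc(left, 4): x=-5 y=-4 heading=down
[2] after straight(1): x=-5 y=-5 heading=down
[3] after arc(left, 4): x=-1 y=-9 heading=right
no other 3-command option fits: unique.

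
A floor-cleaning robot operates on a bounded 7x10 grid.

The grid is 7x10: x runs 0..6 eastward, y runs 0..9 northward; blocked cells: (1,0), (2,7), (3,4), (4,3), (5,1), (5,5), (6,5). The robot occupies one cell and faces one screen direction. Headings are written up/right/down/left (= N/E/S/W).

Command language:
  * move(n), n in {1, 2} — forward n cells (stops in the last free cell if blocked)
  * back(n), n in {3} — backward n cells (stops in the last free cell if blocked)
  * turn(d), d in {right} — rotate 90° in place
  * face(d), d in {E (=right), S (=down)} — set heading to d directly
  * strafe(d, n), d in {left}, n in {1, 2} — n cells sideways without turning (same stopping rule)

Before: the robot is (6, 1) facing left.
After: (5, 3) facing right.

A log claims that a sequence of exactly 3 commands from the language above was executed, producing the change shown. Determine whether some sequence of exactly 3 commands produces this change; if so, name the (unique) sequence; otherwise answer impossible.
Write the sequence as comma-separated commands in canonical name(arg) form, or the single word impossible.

face(E), strafe(left, 2), back(3)

key: position moved to (5,3) AND the heading swung to E — translation plus rotation needed
t0: (6, 1) facing left
t=1 face(E) ⇒ (6, 1) facing right
t=2 strafe(left, 2) ⇒ (6, 3) facing right
t=3 back(3) ⇒ (5, 3) facing right
all 512 alternatives checked — unique.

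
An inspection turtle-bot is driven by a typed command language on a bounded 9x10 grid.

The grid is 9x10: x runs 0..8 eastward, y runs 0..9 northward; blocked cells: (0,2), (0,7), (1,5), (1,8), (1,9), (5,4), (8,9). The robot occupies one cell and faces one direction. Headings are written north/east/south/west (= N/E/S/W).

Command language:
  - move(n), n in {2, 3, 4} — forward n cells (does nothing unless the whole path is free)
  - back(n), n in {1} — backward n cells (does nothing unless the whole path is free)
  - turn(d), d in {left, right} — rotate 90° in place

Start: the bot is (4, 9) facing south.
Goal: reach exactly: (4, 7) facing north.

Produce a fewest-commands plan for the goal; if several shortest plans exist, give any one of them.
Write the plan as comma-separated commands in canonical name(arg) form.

move(2), turn(left), turn(left)

from: (4, 9) facing south
t=1 move(2) ⇒ (4, 7) facing south
t=2 turn(left) ⇒ (4, 7) facing east
t=3 turn(left) ⇒ (4, 7) facing north
minimal: 3 command(s), checked below 3.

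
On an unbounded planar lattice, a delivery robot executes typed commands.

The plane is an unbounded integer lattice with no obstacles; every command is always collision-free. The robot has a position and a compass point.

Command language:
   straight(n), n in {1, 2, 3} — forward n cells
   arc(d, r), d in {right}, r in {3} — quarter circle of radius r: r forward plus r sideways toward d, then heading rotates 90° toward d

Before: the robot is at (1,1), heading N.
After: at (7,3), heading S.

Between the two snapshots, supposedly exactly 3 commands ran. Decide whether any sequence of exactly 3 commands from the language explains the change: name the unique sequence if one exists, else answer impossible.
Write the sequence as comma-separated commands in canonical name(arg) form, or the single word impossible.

straight(2), arc(right, 3), arc(right, 3)

key: cell and facing (now S) both changed — the 3 commands mix motion and turning
begin: at (1,1), heading N
t=1 straight(2) ⇒ at (1,3), heading N
t=2 arc(right, 3) ⇒ at (4,6), heading E
t=3 arc(right, 3) ⇒ at (7,3), heading S
no rival 3-sequence matches.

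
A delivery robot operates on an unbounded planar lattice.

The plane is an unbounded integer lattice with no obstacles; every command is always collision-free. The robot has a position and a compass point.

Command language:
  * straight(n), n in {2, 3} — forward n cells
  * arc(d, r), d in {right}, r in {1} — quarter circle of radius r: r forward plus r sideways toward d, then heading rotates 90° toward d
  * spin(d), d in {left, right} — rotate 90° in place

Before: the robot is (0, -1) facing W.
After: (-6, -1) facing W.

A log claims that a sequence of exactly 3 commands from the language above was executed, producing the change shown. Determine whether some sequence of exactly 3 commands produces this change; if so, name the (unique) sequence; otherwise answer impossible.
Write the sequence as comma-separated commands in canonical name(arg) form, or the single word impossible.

straight(2), straight(2), straight(2)

key: heading stays W — no command in the sequence turns
t0: (0, -1) facing W
step 1 (straight(2)): (-2, -1) facing W
step 2 (straight(2)): (-4, -1) facing W
step 3 (straight(2)): (-6, -1) facing W
no other 3-command option fits: unique.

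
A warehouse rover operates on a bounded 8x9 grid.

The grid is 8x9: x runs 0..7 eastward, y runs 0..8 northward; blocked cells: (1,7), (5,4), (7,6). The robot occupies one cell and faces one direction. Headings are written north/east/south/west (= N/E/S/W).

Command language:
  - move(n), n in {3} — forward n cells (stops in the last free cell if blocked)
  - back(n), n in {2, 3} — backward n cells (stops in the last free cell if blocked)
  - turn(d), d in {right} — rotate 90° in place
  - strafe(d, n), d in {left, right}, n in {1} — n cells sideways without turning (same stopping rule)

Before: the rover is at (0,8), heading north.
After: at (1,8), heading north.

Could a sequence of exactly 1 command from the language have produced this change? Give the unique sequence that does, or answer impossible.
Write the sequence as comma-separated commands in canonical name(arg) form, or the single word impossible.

strafe(right, 1)

key: still facing N — the one step turns nothing
begin: at (0,8), heading north
[1] after strafe(right, 1): at (1,8), heading north
no rival 1-sequence matches.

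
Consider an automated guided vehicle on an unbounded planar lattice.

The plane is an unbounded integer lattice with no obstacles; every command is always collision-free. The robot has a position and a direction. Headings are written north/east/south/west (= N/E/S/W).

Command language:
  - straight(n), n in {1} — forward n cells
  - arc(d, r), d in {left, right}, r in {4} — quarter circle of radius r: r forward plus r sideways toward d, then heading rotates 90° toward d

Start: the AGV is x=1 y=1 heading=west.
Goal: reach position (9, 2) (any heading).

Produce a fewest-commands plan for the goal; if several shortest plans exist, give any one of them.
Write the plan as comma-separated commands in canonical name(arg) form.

initial: x=1 y=1 heading=west
1. arc(right, 4) → x=-3 y=5 heading=north
2. straight(1) → x=-3 y=6 heading=north
3. arc(right, 4) → x=1 y=10 heading=east
4. arc(right, 4) → x=5 y=6 heading=south
5. arc(left, 4) → x=9 y=2 heading=east
minimal: 5 command(s), checked below 5.

arc(right, 4), straight(1), arc(right, 4), arc(right, 4), arc(left, 4)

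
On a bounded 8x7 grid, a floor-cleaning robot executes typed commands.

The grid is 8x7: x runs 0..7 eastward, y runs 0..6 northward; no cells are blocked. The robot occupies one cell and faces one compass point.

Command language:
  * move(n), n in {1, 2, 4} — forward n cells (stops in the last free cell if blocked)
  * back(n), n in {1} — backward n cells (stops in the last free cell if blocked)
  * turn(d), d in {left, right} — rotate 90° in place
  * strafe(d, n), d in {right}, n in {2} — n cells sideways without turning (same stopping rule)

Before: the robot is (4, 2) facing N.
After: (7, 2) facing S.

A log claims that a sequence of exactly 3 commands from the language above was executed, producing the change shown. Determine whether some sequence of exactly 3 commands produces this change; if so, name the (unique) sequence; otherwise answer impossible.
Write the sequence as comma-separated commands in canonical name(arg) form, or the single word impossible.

key: move(4) runs into the grid edge before its full distance
from: (4, 2) facing N
t=1 turn(right) ⇒ (4, 2) facing E
t=2 move(4) ⇒ (7, 2) facing E
t=3 turn(right) ⇒ (7, 2) facing S
no other 3-command option fits: unique.

turn(right), move(4), turn(right)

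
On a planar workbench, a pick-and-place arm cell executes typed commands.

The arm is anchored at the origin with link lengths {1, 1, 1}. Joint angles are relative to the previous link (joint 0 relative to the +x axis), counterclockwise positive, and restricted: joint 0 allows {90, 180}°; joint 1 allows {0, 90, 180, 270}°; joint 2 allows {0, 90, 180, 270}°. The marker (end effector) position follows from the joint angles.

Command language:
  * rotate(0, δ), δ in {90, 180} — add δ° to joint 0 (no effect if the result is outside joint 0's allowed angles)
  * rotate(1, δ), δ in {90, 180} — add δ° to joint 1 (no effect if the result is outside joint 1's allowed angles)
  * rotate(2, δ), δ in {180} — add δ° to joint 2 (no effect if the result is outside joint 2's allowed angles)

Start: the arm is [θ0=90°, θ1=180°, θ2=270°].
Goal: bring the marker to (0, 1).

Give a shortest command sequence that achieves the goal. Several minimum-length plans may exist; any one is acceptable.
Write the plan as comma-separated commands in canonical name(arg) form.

rotate(1, 90), rotate(0, 90)

initial: [θ0=90°, θ1=180°, θ2=270°]
step 1 (rotate(1, 90)): [θ0=90°, θ1=270°, θ2=270°]
step 2 (rotate(0, 90)): [θ0=180°, θ1=270°, θ2=270°]
no 1-step plan works, so 2 is optimal.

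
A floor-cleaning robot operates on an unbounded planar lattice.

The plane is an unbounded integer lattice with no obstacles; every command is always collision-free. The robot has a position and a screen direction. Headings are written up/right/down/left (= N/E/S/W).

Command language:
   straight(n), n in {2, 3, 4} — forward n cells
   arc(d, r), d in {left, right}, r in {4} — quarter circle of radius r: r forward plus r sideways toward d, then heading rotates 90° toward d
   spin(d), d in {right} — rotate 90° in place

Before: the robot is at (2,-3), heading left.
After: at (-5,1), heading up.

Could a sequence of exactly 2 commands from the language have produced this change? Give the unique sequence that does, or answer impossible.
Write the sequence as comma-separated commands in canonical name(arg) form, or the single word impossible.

straight(3), arc(right, 4)

key: order matters: swapping straight(3) and arc(right, 4) lands elsewhere
start: at (2,-3), heading left
1. straight(3) → at (-1,-3), heading left
2. arc(right, 4) → at (-5,1), heading up
uniquely the one of 36 2-step routes that fits.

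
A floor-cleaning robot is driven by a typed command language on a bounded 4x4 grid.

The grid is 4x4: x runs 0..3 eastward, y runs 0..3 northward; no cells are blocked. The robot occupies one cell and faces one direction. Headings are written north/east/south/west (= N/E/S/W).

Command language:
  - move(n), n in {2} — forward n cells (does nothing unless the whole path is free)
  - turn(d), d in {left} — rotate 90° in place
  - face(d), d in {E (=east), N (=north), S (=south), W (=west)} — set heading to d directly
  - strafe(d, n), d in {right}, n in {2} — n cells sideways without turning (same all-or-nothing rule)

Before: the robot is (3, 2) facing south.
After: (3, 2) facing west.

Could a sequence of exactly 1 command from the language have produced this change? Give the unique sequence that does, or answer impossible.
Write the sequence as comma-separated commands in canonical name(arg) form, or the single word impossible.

key: parked at (3,2) the whole time — nothing moves the robot
initial: (3, 2) facing south
1. face(W) → (3, 2) facing west
uniquely the one of 7 1-step routes that fits.

face(W)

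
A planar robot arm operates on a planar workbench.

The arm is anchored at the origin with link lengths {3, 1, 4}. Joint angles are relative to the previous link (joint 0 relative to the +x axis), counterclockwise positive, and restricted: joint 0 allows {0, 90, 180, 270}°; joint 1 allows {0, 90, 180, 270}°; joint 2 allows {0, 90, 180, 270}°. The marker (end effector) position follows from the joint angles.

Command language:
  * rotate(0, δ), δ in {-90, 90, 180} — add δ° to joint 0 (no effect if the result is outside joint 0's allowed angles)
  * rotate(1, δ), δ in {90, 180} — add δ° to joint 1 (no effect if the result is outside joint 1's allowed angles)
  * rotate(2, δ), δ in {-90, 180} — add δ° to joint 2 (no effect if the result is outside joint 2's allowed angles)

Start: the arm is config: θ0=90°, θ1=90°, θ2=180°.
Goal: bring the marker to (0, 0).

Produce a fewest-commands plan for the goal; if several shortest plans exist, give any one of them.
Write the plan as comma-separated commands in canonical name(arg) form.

initial: config: θ0=90°, θ1=90°, θ2=180°
1. rotate(1, 180) → config: θ0=90°, θ1=270°, θ2=180°
2. rotate(1, 90) → config: θ0=90°, θ1=0°, θ2=180°
shorter routes all fall short; 2 is best.

rotate(1, 180), rotate(1, 90)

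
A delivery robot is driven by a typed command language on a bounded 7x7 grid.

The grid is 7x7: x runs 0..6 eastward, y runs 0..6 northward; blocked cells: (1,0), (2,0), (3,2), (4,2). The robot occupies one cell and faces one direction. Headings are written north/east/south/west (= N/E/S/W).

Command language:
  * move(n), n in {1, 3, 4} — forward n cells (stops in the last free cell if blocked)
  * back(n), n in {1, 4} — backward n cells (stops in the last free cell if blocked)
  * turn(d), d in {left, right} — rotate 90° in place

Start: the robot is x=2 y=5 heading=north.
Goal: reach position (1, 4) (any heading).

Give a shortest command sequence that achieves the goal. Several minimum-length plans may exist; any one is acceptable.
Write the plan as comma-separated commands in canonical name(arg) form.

back(1), turn(left), move(1)

t0: x=2 y=5 heading=north
t=1 back(1) ⇒ x=2 y=4 heading=north
t=2 turn(left) ⇒ x=2 y=4 heading=west
t=3 move(1) ⇒ x=1 y=4 heading=west
minimal: 3 command(s), checked below 3.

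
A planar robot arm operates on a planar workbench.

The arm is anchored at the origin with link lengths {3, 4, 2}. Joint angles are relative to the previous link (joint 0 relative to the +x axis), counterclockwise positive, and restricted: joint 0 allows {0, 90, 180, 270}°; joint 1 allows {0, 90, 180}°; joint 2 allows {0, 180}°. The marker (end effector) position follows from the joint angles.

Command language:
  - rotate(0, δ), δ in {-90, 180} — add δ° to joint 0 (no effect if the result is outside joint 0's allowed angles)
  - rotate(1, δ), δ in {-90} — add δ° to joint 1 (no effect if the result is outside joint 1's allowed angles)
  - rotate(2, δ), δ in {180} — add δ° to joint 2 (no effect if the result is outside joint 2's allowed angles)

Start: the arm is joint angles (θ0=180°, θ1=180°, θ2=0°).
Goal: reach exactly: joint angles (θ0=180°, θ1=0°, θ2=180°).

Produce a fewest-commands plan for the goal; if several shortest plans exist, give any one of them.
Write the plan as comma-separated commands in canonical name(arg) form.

from: joint angles (θ0=180°, θ1=180°, θ2=0°)
step 1 (rotate(2, 180)): joint angles (θ0=180°, θ1=180°, θ2=180°)
step 2 (rotate(1, -90)): joint angles (θ0=180°, θ1=90°, θ2=180°)
step 3 (rotate(1, -90)): joint angles (θ0=180°, θ1=0°, θ2=180°)
no 2-step plan works, so 3 is optimal.

rotate(2, 180), rotate(1, -90), rotate(1, -90)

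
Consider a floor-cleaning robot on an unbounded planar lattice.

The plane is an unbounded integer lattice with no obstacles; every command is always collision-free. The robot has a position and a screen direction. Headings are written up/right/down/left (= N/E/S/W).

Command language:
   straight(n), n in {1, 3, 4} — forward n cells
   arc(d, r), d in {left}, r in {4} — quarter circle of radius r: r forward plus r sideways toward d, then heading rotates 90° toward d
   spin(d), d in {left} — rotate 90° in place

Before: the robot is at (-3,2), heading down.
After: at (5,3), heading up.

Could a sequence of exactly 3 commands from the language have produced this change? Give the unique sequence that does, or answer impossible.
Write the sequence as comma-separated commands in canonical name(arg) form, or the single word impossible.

arc(left, 4), arc(left, 4), straight(1)

key: cell and facing (now N) both changed — the 3 commands mix motion and turning
start: at (-3,2), heading down
step 1 (arc(left, 4)): at (1,-2), heading right
step 2 (arc(left, 4)): at (5,2), heading up
step 3 (straight(1)): at (5,3), heading up
no other 3-command option fits: unique.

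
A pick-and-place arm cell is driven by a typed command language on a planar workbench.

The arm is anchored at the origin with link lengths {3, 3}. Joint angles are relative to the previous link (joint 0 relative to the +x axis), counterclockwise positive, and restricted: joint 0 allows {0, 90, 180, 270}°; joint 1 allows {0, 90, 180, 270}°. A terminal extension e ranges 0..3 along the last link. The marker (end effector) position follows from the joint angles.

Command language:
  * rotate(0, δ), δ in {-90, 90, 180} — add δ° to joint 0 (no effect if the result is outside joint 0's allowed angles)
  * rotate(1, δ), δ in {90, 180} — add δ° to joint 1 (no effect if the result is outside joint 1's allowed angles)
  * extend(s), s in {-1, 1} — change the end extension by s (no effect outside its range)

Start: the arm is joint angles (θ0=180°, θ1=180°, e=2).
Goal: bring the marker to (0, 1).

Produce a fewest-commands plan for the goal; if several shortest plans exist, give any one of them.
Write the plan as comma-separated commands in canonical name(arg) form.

initial: joint angles (θ0=180°, θ1=180°, e=2)
t=1 rotate(0, 90) ⇒ joint angles (θ0=270°, θ1=180°, e=2)
t=2 extend(-1) ⇒ joint angles (θ0=270°, θ1=180°, e=1)
no 1-step plan works, so 2 is optimal.

rotate(0, 90), extend(-1)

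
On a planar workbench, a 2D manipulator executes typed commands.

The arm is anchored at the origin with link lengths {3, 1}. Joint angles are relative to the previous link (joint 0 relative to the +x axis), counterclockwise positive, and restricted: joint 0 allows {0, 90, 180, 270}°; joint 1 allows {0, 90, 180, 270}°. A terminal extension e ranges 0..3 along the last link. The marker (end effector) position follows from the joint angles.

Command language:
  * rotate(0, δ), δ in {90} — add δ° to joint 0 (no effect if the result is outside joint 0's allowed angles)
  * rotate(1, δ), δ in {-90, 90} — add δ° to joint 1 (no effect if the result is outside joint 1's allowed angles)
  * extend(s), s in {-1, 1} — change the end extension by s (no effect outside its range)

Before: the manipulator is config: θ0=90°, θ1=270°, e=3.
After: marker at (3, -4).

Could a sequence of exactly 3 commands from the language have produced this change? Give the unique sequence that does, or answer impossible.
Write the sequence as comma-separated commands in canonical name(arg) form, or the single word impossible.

begin: config: θ0=90°, θ1=270°, e=3
1. rotate(0, 90) → config: θ0=180°, θ1=270°, e=3
2. rotate(0, 90) → config: θ0=270°, θ1=270°, e=3
3. rotate(0, 90) → config: θ0=0°, θ1=270°, e=3
all 125 alternatives checked — unique.

rotate(0, 90), rotate(0, 90), rotate(0, 90)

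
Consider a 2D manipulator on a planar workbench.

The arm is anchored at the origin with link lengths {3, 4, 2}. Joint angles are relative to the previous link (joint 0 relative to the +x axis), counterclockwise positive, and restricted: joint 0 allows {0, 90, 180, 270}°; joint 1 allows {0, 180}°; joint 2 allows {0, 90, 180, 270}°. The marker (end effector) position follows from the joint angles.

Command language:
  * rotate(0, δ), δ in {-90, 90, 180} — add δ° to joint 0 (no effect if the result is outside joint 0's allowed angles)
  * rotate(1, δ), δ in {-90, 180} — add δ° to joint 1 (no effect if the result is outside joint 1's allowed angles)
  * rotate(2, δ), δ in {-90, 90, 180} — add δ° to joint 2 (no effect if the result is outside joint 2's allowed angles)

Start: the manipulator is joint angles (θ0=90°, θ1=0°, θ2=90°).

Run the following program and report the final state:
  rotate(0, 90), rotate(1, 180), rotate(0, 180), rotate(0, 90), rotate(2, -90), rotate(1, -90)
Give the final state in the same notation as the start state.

joint angles (θ0=90°, θ1=180°, θ2=0°)

begin: joint angles (θ0=90°, θ1=0°, θ2=90°)
[1] after rotate(0, 90): joint angles (θ0=180°, θ1=0°, θ2=90°)
[2] after rotate(1, 180): joint angles (θ0=180°, θ1=180°, θ2=90°)
[3] after rotate(0, 180): joint angles (θ0=0°, θ1=180°, θ2=90°)
[4] after rotate(0, 90): joint angles (θ0=90°, θ1=180°, θ2=90°)
[5] after rotate(2, -90): joint angles (θ0=90°, θ1=180°, θ2=0°)
[6] after rotate(1, -90): joint angles (θ0=90°, θ1=180°, θ2=0°)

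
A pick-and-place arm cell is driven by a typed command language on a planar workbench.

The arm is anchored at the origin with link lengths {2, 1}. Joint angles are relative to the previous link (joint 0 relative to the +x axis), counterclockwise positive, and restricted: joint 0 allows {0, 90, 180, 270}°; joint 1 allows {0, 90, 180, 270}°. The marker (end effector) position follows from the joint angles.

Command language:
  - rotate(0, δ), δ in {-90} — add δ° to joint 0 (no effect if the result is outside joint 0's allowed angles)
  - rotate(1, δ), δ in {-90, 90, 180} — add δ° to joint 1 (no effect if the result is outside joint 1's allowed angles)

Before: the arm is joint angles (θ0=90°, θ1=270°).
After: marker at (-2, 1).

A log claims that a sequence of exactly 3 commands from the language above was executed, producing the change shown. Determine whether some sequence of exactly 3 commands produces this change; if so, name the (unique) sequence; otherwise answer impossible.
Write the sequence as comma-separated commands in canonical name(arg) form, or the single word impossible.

rotate(0, -90), rotate(0, -90), rotate(0, -90)

from: joint angles (θ0=90°, θ1=270°)
[1] after rotate(0, -90): joint angles (θ0=0°, θ1=270°)
[2] after rotate(0, -90): joint angles (θ0=270°, θ1=270°)
[3] after rotate(0, -90): joint angles (θ0=180°, θ1=270°)
no rival 3-sequence matches.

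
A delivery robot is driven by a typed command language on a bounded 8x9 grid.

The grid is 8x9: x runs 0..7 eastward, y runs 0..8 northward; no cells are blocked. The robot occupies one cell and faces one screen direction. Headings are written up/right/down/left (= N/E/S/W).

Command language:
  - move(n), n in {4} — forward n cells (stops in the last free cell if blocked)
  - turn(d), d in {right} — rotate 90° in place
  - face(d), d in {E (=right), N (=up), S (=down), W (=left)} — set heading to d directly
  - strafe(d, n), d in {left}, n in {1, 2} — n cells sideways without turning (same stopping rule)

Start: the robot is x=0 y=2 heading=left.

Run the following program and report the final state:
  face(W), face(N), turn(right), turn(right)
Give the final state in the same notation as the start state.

start: x=0 y=2 heading=left
t=1 face(W) ⇒ x=0 y=2 heading=left
t=2 face(N) ⇒ x=0 y=2 heading=up
t=3 turn(right) ⇒ x=0 y=2 heading=right
t=4 turn(right) ⇒ x=0 y=2 heading=down

x=0 y=2 heading=down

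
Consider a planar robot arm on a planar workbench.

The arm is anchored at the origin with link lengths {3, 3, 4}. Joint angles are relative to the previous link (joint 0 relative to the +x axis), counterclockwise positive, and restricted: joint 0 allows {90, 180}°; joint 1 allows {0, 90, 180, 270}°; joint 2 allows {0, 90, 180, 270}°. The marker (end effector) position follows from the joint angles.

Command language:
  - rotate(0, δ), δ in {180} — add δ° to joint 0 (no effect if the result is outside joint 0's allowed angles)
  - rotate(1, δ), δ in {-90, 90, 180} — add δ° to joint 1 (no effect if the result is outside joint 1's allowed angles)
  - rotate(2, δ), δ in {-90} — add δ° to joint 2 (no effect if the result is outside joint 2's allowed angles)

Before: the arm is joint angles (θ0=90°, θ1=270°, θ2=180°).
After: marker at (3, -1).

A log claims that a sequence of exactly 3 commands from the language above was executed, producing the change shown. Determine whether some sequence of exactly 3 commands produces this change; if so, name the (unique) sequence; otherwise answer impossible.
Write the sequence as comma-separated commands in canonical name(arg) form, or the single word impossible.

rotate(2, -90), rotate(2, -90), rotate(2, -90)

start: joint angles (θ0=90°, θ1=270°, θ2=180°)
t=1 rotate(2, -90) ⇒ joint angles (θ0=90°, θ1=270°, θ2=90°)
t=2 rotate(2, -90) ⇒ joint angles (θ0=90°, θ1=270°, θ2=0°)
t=3 rotate(2, -90) ⇒ joint angles (θ0=90°, θ1=270°, θ2=270°)
uniquely the one of 125 3-step routes that fits.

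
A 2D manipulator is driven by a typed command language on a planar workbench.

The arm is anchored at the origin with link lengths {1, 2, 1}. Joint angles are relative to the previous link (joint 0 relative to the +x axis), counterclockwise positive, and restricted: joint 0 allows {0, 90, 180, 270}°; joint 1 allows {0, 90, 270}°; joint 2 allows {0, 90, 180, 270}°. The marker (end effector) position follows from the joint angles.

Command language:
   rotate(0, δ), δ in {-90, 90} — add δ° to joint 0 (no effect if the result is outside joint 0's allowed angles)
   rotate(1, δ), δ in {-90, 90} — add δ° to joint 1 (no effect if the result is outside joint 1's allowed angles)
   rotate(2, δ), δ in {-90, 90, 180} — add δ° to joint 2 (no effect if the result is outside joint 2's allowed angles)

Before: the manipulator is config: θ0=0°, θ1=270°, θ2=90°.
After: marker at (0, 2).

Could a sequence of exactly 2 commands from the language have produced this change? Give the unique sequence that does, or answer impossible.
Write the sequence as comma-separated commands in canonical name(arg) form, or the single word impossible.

rotate(1, 90), rotate(1, 90)

from: config: θ0=0°, θ1=270°, θ2=90°
[1] after rotate(1, 90): config: θ0=0°, θ1=0°, θ2=90°
[2] after rotate(1, 90): config: θ0=0°, θ1=90°, θ2=90°
no rival 2-sequence matches.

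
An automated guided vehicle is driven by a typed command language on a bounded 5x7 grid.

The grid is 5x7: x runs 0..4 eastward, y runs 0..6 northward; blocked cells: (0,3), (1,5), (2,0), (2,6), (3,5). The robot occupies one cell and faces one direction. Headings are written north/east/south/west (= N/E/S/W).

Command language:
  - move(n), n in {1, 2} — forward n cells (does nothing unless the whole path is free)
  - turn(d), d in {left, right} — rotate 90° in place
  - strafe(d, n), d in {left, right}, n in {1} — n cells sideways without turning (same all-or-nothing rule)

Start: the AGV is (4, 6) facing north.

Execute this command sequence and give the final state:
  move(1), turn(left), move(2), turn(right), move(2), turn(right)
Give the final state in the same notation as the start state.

start: (4, 6) facing north
[1] after move(1): (4, 6) facing north
[2] after turn(left): (4, 6) facing west
[3] after move(2): (4, 6) facing west
[4] after turn(right): (4, 6) facing north
[5] after move(2): (4, 6) facing north
[6] after turn(right): (4, 6) facing east

(4, 6) facing east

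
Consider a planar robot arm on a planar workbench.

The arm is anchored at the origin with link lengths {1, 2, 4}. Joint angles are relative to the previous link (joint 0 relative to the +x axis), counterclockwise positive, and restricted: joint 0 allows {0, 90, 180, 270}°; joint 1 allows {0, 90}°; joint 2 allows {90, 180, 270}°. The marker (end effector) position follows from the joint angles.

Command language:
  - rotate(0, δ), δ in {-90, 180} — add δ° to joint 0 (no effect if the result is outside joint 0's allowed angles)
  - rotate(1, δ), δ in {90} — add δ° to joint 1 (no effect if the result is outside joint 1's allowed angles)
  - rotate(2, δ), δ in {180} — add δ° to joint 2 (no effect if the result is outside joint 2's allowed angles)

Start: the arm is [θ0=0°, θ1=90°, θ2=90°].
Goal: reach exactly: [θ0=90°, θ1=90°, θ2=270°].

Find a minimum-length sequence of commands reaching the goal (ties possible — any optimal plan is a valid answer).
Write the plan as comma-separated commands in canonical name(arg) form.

from: [θ0=0°, θ1=90°, θ2=90°]
[1] after rotate(2, 180): [θ0=0°, θ1=90°, θ2=270°]
[2] after rotate(0, -90): [θ0=270°, θ1=90°, θ2=270°]
[3] after rotate(0, 180): [θ0=90°, θ1=90°, θ2=270°]
nothing shorter than 3 reaches the goal.

rotate(2, 180), rotate(0, -90), rotate(0, 180)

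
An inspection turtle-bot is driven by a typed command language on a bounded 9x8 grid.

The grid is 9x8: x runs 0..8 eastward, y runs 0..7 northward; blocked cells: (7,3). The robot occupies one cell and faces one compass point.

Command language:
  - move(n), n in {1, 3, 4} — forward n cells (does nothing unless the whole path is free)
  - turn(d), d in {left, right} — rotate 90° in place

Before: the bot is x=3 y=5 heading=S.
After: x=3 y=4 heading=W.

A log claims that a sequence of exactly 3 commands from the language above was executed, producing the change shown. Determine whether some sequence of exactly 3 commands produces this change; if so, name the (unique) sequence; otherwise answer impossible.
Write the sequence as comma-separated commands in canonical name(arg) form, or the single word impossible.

key: cell and facing (now W) both changed — the 3 commands mix motion and turning
t0: x=3 y=5 heading=S
t=1 move(1) ⇒ x=3 y=4 heading=S
t=2 turn(right) ⇒ x=3 y=4 heading=W
t=3 move(4) ⇒ x=3 y=4 heading=W
uniquely the one of 125 3-step routes that fits.

move(1), turn(right), move(4)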